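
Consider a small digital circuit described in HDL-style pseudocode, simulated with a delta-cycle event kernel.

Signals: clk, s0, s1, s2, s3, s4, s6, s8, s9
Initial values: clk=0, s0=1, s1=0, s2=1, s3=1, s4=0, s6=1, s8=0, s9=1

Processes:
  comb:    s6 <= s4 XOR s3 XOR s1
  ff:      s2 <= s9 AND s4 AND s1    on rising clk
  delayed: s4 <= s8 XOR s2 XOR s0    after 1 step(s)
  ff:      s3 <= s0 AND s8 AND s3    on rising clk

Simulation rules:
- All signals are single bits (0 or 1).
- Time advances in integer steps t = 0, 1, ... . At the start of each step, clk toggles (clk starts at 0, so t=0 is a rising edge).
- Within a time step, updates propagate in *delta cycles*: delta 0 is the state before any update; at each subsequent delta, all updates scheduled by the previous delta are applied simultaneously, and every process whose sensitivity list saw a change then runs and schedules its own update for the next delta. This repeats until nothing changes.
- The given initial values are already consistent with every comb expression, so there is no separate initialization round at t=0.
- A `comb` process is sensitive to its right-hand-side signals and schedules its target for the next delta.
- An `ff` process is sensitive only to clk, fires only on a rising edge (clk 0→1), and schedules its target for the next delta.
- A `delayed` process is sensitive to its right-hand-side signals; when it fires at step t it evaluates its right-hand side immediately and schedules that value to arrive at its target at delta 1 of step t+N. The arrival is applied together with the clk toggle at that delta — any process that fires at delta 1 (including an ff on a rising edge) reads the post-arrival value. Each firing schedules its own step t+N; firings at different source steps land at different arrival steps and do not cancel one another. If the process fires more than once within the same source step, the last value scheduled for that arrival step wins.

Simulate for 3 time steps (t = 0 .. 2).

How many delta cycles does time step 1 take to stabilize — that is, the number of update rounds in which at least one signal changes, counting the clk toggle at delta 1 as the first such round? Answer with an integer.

t=0 Δ0: s1=0 s3=1 s4=0 s2=1 clk=0 s8=0 s0=1 s6=1 s9=1
  Δ1: clk:0→1
  Δ2: s3:1→0, s2:1→0
  Δ3: s6:1→0
  (3Δ to stable)
t=1 Δ0: s1=0 s3=0 s4=0 s2=0 clk=1 s8=0 s0=1 s6=0 s9=1
  Δ1: s4:0→1, clk:1→0
  Δ2: s6:0→1
  (2Δ to stable)
t=2 Δ0: s1=0 s3=0 s4=1 s2=0 clk=0 s8=0 s0=1 s6=1 s9=1
  Δ1: clk:0→1
  (1Δ to stable)

2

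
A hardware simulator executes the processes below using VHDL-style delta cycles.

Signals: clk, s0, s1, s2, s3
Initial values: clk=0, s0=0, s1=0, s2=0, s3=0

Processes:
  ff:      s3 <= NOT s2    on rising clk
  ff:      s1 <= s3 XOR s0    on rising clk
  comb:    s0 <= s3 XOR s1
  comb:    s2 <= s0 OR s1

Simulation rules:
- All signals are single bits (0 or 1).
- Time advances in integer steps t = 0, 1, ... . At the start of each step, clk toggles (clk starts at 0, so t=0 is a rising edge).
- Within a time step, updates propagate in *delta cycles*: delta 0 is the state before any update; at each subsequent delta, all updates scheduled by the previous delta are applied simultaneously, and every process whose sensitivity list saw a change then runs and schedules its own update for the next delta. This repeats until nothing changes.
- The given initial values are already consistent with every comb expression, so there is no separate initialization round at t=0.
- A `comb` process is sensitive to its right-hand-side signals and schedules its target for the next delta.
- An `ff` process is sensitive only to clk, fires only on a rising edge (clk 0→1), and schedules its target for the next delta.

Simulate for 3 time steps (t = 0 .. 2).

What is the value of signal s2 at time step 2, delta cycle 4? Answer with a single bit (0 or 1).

t=0 Δ0: s0=0 s2=0 s3=0 s1=0 clk=0
  Δ1: clk:0→1
  Δ2: s3:0→1
  Δ3: s0:0→1
  Δ4: s2:0→1
  (4Δ to stable)
t=1 Δ0: s0=1 s2=1 s3=1 s1=0 clk=1
  Δ1: clk:1→0
  (1Δ to stable)
t=2 Δ0: s0=1 s2=1 s3=1 s1=0 clk=0
  Δ1: clk:0→1
  Δ2: s3:1→0
  Δ3: s0:1→0
  Δ4: s2:1→0
  (4Δ to stable)

0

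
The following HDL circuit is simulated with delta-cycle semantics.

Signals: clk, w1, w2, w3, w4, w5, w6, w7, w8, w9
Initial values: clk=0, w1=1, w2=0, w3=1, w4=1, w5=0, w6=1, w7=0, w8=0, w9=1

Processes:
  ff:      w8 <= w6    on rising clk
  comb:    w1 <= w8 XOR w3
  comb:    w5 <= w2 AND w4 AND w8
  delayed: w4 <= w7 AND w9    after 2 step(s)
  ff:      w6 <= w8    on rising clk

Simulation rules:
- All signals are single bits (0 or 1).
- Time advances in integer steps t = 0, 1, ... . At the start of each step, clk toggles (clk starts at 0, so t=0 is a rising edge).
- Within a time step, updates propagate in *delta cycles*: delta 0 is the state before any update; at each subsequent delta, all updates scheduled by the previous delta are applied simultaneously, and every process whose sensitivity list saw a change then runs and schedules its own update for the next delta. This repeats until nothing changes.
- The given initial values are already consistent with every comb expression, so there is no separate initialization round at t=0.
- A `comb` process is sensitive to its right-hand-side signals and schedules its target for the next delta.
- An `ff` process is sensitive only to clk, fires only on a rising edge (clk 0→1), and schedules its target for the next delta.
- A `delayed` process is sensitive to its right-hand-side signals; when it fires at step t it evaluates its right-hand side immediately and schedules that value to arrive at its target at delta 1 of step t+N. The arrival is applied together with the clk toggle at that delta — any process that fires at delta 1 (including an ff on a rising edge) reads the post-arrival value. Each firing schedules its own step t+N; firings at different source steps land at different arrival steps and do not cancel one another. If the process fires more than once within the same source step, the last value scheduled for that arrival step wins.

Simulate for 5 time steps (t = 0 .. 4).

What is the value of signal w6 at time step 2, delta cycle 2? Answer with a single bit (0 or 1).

t0.Δ0 clk=0 w8=0 w5=0 w2=0 w9=1 w7=0 w6=1 w1=1 w4=1 w3=1
t0.Δ1 clk=1 w8=0 w5=0 w2=0 w9=1 w7=0 w6=1 w1=1 w4=1 w3=1
t0.Δ2 clk=1 w8=1 w5=0 w2=0 w9=1 w7=0 w6=0 w1=1 w4=1 w3=1
t0.Δ3 clk=1 w8=1 w5=0 w2=0 w9=1 w7=0 w6=0 w1=0 w4=1 w3=1
t1.Δ0 clk=1 w8=1 w5=0 w2=0 w9=1 w7=0 w6=0 w1=0 w4=1 w3=1
t1.Δ1 clk=0 w8=1 w5=0 w2=0 w9=1 w7=0 w6=0 w1=0 w4=1 w3=1
t2.Δ0 clk=0 w8=1 w5=0 w2=0 w9=1 w7=0 w6=0 w1=0 w4=1 w3=1
t2.Δ1 clk=1 w8=1 w5=0 w2=0 w9=1 w7=0 w6=0 w1=0 w4=1 w3=1
t2.Δ2 clk=1 w8=0 w5=0 w2=0 w9=1 w7=0 w6=1 w1=0 w4=1 w3=1
t2.Δ3 clk=1 w8=0 w5=0 w2=0 w9=1 w7=0 w6=1 w1=1 w4=1 w3=1
t3.Δ0 clk=1 w8=0 w5=0 w2=0 w9=1 w7=0 w6=1 w1=1 w4=1 w3=1
t3.Δ1 clk=0 w8=0 w5=0 w2=0 w9=1 w7=0 w6=1 w1=1 w4=1 w3=1
t4.Δ0 clk=0 w8=0 w5=0 w2=0 w9=1 w7=0 w6=1 w1=1 w4=1 w3=1
t4.Δ1 clk=1 w8=0 w5=0 w2=0 w9=1 w7=0 w6=1 w1=1 w4=1 w3=1
t4.Δ2 clk=1 w8=1 w5=0 w2=0 w9=1 w7=0 w6=0 w1=1 w4=1 w3=1
t4.Δ3 clk=1 w8=1 w5=0 w2=0 w9=1 w7=0 w6=0 w1=0 w4=1 w3=1

1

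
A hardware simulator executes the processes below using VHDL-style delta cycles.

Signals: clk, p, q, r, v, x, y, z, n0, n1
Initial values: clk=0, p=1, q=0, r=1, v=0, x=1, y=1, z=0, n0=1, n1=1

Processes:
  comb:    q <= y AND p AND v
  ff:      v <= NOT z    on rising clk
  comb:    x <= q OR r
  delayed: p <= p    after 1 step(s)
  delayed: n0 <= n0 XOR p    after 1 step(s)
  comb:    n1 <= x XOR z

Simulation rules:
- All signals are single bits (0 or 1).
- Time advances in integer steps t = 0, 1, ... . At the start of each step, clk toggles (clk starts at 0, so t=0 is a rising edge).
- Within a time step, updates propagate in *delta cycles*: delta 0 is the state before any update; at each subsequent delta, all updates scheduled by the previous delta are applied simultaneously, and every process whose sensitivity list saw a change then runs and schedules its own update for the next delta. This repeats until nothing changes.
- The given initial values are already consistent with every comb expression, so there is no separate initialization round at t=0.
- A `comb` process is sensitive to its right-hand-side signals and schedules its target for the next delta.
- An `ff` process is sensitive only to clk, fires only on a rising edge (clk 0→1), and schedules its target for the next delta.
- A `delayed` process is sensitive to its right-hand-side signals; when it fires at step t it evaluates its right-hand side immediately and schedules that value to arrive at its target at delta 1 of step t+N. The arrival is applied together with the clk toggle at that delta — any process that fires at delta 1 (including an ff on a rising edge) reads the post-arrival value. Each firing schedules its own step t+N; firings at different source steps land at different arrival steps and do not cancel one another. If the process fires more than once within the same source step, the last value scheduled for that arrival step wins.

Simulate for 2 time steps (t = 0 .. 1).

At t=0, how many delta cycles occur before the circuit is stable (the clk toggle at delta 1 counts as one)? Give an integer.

3

t=0 Δ0: p=1 r=1 z=0 n1=1 n0=1 clk=0 x=1 q=0 y=1 v=0
  Δ1: clk:0→1
  Δ2: v:0→1
  Δ3: q:0→1
  (3Δ to stable)
t=1 Δ0: p=1 r=1 z=0 n1=1 n0=1 clk=1 x=1 q=1 y=1 v=1
  Δ1: clk:1→0
  (1Δ to stable)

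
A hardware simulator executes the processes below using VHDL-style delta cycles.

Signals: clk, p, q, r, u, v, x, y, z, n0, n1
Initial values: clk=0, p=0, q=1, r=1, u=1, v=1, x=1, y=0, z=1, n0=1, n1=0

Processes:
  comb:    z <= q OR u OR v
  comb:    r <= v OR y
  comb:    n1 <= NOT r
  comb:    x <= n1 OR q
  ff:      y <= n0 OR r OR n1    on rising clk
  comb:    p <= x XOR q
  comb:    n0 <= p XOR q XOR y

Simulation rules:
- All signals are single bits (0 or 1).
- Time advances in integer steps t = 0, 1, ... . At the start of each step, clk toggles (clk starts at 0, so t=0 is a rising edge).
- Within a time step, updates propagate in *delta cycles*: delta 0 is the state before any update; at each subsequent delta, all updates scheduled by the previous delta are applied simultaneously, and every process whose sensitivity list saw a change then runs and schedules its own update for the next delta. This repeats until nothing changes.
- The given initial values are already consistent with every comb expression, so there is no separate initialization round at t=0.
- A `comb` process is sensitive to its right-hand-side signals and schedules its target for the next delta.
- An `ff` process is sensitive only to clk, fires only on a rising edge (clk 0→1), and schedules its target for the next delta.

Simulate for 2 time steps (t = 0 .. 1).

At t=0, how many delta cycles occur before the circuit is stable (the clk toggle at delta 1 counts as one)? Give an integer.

3

t=0 Δ0: n1=0 v=1 p=0 q=1 n0=1 r=1 y=0 z=1 u=1 clk=0 x=1
  Δ1: clk:0→1
  Δ2: y:0→1
  Δ3: n0:1→0
  (3Δ to stable)
t=1 Δ0: n1=0 v=1 p=0 q=1 n0=0 r=1 y=1 z=1 u=1 clk=1 x=1
  Δ1: clk:1→0
  (1Δ to stable)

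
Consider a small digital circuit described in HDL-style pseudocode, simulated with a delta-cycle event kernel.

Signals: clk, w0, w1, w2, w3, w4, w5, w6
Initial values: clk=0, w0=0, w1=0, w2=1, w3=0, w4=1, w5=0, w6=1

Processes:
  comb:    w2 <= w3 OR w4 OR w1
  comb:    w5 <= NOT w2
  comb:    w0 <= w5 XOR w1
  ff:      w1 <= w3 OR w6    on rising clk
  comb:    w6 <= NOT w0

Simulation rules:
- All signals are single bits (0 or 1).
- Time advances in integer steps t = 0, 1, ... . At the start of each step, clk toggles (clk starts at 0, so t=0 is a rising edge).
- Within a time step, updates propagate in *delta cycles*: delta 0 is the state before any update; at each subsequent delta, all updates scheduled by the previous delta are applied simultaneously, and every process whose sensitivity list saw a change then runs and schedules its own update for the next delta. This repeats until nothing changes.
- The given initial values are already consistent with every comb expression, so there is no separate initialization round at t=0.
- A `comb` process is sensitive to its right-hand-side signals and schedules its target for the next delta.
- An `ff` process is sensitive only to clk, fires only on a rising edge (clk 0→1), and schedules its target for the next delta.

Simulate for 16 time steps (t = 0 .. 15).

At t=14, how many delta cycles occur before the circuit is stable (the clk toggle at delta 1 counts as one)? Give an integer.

t=0 Δ0: w3=0 w2=1 w0=0 w6=1 w1=0 clk=0 w5=0 w4=1
  Δ1: clk:0→1
  Δ2: w1:0→1
  Δ3: w0:0→1
  Δ4: w6:1→0
  (4Δ to stable)
t=1 Δ0: w3=0 w2=1 w0=1 w6=0 w1=1 clk=1 w5=0 w4=1
  Δ1: clk:1→0
  (1Δ to stable)
t=2 Δ0: w3=0 w2=1 w0=1 w6=0 w1=1 clk=0 w5=0 w4=1
  Δ1: clk:0→1
  Δ2: w1:1→0
  Δ3: w0:1→0
  Δ4: w6:0→1
  (4Δ to stable)
t=3 Δ0: w3=0 w2=1 w0=0 w6=1 w1=0 clk=1 w5=0 w4=1
  Δ1: clk:1→0
  (1Δ to stable)
t=4 Δ0: w3=0 w2=1 w0=0 w6=1 w1=0 clk=0 w5=0 w4=1
  Δ1: clk:0→1
  Δ2: w1:0→1
  Δ3: w0:0→1
  Δ4: w6:1→0
  (4Δ to stable)
t=5 Δ0: w3=0 w2=1 w0=1 w6=0 w1=1 clk=1 w5=0 w4=1
  Δ1: clk:1→0
  (1Δ to stable)
t=6 Δ0: w3=0 w2=1 w0=1 w6=0 w1=1 clk=0 w5=0 w4=1
  Δ1: clk:0→1
  Δ2: w1:1→0
  Δ3: w0:1→0
  Δ4: w6:0→1
  (4Δ to stable)
t=7 Δ0: w3=0 w2=1 w0=0 w6=1 w1=0 clk=1 w5=0 w4=1
  Δ1: clk:1→0
  (1Δ to stable)
t=8 Δ0: w3=0 w2=1 w0=0 w6=1 w1=0 clk=0 w5=0 w4=1
  Δ1: clk:0→1
  Δ2: w1:0→1
  Δ3: w0:0→1
  Δ4: w6:1→0
  (4Δ to stable)
t=9 Δ0: w3=0 w2=1 w0=1 w6=0 w1=1 clk=1 w5=0 w4=1
  Δ1: clk:1→0
  (1Δ to stable)
t=10 Δ0: w3=0 w2=1 w0=1 w6=0 w1=1 clk=0 w5=0 w4=1
  Δ1: clk:0→1
  Δ2: w1:1→0
  Δ3: w0:1→0
  Δ4: w6:0→1
  (4Δ to stable)
t=11 Δ0: w3=0 w2=1 w0=0 w6=1 w1=0 clk=1 w5=0 w4=1
  Δ1: clk:1→0
  (1Δ to stable)
t=12 Δ0: w3=0 w2=1 w0=0 w6=1 w1=0 clk=0 w5=0 w4=1
  Δ1: clk:0→1
  Δ2: w1:0→1
  Δ3: w0:0→1
  Δ4: w6:1→0
  (4Δ to stable)
t=13 Δ0: w3=0 w2=1 w0=1 w6=0 w1=1 clk=1 w5=0 w4=1
  Δ1: clk:1→0
  (1Δ to stable)
t=14 Δ0: w3=0 w2=1 w0=1 w6=0 w1=1 clk=0 w5=0 w4=1
  Δ1: clk:0→1
  Δ2: w1:1→0
  Δ3: w0:1→0
  Δ4: w6:0→1
  (4Δ to stable)
t=15 Δ0: w3=0 w2=1 w0=0 w6=1 w1=0 clk=1 w5=0 w4=1
  Δ1: clk:1→0
  (1Δ to stable)

4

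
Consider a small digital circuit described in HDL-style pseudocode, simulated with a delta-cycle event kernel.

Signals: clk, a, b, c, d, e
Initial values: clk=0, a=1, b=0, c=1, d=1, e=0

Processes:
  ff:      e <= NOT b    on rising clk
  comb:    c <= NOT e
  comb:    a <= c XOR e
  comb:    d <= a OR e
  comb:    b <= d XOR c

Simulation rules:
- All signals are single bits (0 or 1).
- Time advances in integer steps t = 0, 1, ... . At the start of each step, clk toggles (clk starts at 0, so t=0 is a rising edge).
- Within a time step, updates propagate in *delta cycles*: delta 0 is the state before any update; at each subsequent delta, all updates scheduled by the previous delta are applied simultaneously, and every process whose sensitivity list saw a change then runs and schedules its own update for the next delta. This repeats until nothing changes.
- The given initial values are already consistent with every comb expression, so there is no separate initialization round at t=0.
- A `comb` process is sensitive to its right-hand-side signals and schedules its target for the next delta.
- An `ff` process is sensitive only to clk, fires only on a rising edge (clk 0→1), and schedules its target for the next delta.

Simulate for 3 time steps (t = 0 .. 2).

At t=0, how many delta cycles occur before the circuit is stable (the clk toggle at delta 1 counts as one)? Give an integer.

[bits: a,clk,d,b,c,e]
t=0: Δ0=101010 Δ1=111010 Δ2=111011 Δ3=011001 Δ4=111101 | 4Δ
t=1: Δ0=111101 Δ1=101101 | 1Δ
t=2: Δ0=101101 Δ1=111101 Δ2=111100 Δ3=011110 Δ4=110010 Δ5=111110 Δ6=111010 | 6Δ

4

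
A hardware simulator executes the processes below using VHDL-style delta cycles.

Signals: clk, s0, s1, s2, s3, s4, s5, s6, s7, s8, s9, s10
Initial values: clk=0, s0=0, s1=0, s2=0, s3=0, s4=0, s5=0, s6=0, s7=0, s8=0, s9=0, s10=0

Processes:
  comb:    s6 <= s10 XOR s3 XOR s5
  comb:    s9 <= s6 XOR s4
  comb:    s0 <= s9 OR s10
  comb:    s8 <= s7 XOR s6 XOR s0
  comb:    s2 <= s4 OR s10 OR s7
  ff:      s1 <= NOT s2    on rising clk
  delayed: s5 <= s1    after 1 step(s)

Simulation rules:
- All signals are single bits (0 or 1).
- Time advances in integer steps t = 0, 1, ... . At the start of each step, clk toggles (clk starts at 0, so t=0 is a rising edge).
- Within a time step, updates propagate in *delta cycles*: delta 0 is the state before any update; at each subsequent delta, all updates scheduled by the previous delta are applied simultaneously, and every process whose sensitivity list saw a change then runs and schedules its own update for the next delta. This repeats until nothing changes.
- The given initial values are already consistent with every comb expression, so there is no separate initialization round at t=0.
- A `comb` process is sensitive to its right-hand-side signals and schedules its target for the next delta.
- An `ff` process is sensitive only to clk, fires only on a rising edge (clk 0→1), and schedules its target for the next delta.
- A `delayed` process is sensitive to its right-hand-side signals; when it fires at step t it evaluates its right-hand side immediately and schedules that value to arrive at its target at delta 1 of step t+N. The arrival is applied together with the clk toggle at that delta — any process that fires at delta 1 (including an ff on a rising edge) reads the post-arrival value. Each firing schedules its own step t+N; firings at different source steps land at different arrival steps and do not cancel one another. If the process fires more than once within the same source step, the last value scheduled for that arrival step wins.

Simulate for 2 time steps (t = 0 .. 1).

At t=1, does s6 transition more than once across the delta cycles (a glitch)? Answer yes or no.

no

t=0 Δ0: s1=0 s5=0 clk=0 s3=0 s4=0 s2=0 s10=0 s7=0 s8=0 s6=0 s9=0 s0=0
  Δ1: clk:0→1
  Δ2: s1:0→1
  (2Δ to stable)
t=1 Δ0: s1=1 s5=0 clk=1 s3=0 s4=0 s2=0 s10=0 s7=0 s8=0 s6=0 s9=0 s0=0
  Δ1: s5:0→1, clk:1→0
  Δ2: s6:0→1
  Δ3: s8:0→1, s9:0→1
  Δ4: s0:0→1
  Δ5: s8:1→0
  (5Δ to stable)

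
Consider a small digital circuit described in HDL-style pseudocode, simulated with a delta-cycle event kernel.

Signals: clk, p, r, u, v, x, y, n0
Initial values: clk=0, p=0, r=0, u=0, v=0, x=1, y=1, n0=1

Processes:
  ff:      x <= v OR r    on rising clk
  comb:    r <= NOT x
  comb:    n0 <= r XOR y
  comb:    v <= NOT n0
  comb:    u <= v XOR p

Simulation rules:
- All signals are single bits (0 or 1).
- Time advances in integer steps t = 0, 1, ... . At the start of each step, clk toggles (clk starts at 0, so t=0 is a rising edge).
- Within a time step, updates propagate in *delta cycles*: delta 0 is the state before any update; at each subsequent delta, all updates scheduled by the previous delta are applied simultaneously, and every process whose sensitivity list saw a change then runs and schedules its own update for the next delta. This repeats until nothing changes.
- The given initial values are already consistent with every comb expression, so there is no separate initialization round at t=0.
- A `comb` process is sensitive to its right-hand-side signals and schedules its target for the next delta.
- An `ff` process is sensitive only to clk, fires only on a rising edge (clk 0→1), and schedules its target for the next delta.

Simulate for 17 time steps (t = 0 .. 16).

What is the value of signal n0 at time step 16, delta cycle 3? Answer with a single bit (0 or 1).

1

[bits: r,p,n0,v,x,y,u,clk]
t=0: Δ0=00101100 Δ1=00101101 Δ2=00100101 Δ3=10100101 Δ4=10000101 Δ5=10010101 Δ6=10010111 | 6Δ
t=1: Δ0=10010111 Δ1=10010110 | 1Δ
t=2: Δ0=10010110 Δ1=10010111 Δ2=10011111 Δ3=00011111 Δ4=00111111 Δ5=00101111 Δ6=00101101 | 6Δ
t=3: Δ0=00101101 Δ1=00101100 | 1Δ
t=4: Δ0=00101100 Δ1=00101101 Δ2=00100101 Δ3=10100101 Δ4=10000101 Δ5=10010101 Δ6=10010111 | 6Δ
t=5: Δ0=10010111 Δ1=10010110 | 1Δ
t=6: Δ0=10010110 Δ1=10010111 Δ2=10011111 Δ3=00011111 Δ4=00111111 Δ5=00101111 Δ6=00101101 | 6Δ
t=7: Δ0=00101101 Δ1=00101100 | 1Δ
t=8: Δ0=00101100 Δ1=00101101 Δ2=00100101 Δ3=10100101 Δ4=10000101 Δ5=10010101 Δ6=10010111 | 6Δ
t=9: Δ0=10010111 Δ1=10010110 | 1Δ
t=10: Δ0=10010110 Δ1=10010111 Δ2=10011111 Δ3=00011111 Δ4=00111111 Δ5=00101111 Δ6=00101101 | 6Δ
t=11: Δ0=00101101 Δ1=00101100 | 1Δ
t=12: Δ0=00101100 Δ1=00101101 Δ2=00100101 Δ3=10100101 Δ4=10000101 Δ5=10010101 Δ6=10010111 | 6Δ
t=13: Δ0=10010111 Δ1=10010110 | 1Δ
t=14: Δ0=10010110 Δ1=10010111 Δ2=10011111 Δ3=00011111 Δ4=00111111 Δ5=00101111 Δ6=00101101 | 6Δ
t=15: Δ0=00101101 Δ1=00101100 | 1Δ
t=16: Δ0=00101100 Δ1=00101101 Δ2=00100101 Δ3=10100101 Δ4=10000101 Δ5=10010101 Δ6=10010111 | 6Δ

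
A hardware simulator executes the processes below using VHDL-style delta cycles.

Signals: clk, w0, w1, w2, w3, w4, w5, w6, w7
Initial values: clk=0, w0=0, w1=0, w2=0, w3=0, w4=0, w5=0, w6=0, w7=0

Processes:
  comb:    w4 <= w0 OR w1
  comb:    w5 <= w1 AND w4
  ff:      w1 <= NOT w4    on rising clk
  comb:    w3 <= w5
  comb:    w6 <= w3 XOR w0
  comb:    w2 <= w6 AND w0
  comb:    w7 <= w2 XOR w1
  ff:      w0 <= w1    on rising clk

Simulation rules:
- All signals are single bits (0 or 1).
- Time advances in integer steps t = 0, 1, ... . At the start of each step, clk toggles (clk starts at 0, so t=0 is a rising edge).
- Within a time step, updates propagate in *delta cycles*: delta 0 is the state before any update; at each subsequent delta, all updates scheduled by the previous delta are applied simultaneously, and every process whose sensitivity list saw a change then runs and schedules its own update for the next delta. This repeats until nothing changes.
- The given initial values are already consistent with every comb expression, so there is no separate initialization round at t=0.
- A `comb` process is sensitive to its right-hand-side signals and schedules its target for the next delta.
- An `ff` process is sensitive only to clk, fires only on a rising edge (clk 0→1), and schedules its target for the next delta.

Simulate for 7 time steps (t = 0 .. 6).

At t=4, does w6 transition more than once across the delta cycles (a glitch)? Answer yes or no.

t0.Δ0 w4=0 w2=0 w6=0 w5=0 w1=0 clk=0 w7=0 w0=0 w3=0
t0.Δ1 w4=0 w2=0 w6=0 w5=0 w1=0 clk=1 w7=0 w0=0 w3=0
t0.Δ2 w4=0 w2=0 w6=0 w5=0 w1=1 clk=1 w7=0 w0=0 w3=0
t0.Δ3 w4=1 w2=0 w6=0 w5=0 w1=1 clk=1 w7=1 w0=0 w3=0
t0.Δ4 w4=1 w2=0 w6=0 w5=1 w1=1 clk=1 w7=1 w0=0 w3=0
t0.Δ5 w4=1 w2=0 w6=0 w5=1 w1=1 clk=1 w7=1 w0=0 w3=1
t0.Δ6 w4=1 w2=0 w6=1 w5=1 w1=1 clk=1 w7=1 w0=0 w3=1
t1.Δ0 w4=1 w2=0 w6=1 w5=1 w1=1 clk=1 w7=1 w0=0 w3=1
t1.Δ1 w4=1 w2=0 w6=1 w5=1 w1=1 clk=0 w7=1 w0=0 w3=1
t2.Δ0 w4=1 w2=0 w6=1 w5=1 w1=1 clk=0 w7=1 w0=0 w3=1
t2.Δ1 w4=1 w2=0 w6=1 w5=1 w1=1 clk=1 w7=1 w0=0 w3=1
t2.Δ2 w4=1 w2=0 w6=1 w5=1 w1=0 clk=1 w7=1 w0=1 w3=1
t2.Δ3 w4=1 w2=1 w6=0 w5=0 w1=0 clk=1 w7=0 w0=1 w3=1
t2.Δ4 w4=1 w2=0 w6=0 w5=0 w1=0 clk=1 w7=1 w0=1 w3=0
t2.Δ5 w4=1 w2=0 w6=1 w5=0 w1=0 clk=1 w7=0 w0=1 w3=0
t2.Δ6 w4=1 w2=1 w6=1 w5=0 w1=0 clk=1 w7=0 w0=1 w3=0
t2.Δ7 w4=1 w2=1 w6=1 w5=0 w1=0 clk=1 w7=1 w0=1 w3=0
t3.Δ0 w4=1 w2=1 w6=1 w5=0 w1=0 clk=1 w7=1 w0=1 w3=0
t3.Δ1 w4=1 w2=1 w6=1 w5=0 w1=0 clk=0 w7=1 w0=1 w3=0
t4.Δ0 w4=1 w2=1 w6=1 w5=0 w1=0 clk=0 w7=1 w0=1 w3=0
t4.Δ1 w4=1 w2=1 w6=1 w5=0 w1=0 clk=1 w7=1 w0=1 w3=0
t4.Δ2 w4=1 w2=1 w6=1 w5=0 w1=0 clk=1 w7=1 w0=0 w3=0
t4.Δ3 w4=0 w2=0 w6=0 w5=0 w1=0 clk=1 w7=1 w0=0 w3=0
t4.Δ4 w4=0 w2=0 w6=0 w5=0 w1=0 clk=1 w7=0 w0=0 w3=0
t5.Δ0 w4=0 w2=0 w6=0 w5=0 w1=0 clk=1 w7=0 w0=0 w3=0
t5.Δ1 w4=0 w2=0 w6=0 w5=0 w1=0 clk=0 w7=0 w0=0 w3=0
t6.Δ0 w4=0 w2=0 w6=0 w5=0 w1=0 clk=0 w7=0 w0=0 w3=0
t6.Δ1 w4=0 w2=0 w6=0 w5=0 w1=0 clk=1 w7=0 w0=0 w3=0
t6.Δ2 w4=0 w2=0 w6=0 w5=0 w1=1 clk=1 w7=0 w0=0 w3=0
t6.Δ3 w4=1 w2=0 w6=0 w5=0 w1=1 clk=1 w7=1 w0=0 w3=0
t6.Δ4 w4=1 w2=0 w6=0 w5=1 w1=1 clk=1 w7=1 w0=0 w3=0
t6.Δ5 w4=1 w2=0 w6=0 w5=1 w1=1 clk=1 w7=1 w0=0 w3=1
t6.Δ6 w4=1 w2=0 w6=1 w5=1 w1=1 clk=1 w7=1 w0=0 w3=1

no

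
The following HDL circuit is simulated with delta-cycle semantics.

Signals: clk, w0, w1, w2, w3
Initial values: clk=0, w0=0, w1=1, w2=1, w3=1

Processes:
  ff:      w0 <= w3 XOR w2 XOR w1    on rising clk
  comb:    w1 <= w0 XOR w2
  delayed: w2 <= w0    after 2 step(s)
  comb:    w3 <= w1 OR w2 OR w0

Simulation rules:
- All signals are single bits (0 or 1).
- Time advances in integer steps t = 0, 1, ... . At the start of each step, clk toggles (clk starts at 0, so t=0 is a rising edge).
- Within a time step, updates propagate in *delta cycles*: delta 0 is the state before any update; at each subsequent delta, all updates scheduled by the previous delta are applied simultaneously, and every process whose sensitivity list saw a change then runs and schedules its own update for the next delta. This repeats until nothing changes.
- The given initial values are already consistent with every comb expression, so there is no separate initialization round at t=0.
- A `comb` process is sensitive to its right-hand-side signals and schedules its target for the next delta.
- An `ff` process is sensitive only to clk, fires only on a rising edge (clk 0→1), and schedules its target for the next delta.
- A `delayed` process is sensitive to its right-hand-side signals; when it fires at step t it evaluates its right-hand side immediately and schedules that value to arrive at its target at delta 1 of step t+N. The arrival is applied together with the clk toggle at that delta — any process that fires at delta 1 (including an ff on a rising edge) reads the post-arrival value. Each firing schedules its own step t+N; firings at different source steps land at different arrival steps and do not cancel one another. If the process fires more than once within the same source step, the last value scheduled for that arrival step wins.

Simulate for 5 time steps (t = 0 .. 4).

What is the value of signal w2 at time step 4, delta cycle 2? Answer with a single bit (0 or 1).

[bits: clk,w0,w3,w1,w2]
t=0: Δ0=00111 Δ1=10111 Δ2=11111 Δ3=11101 | 3Δ
t=1: Δ0=11101 Δ1=01101 | 1Δ
t=2: Δ0=01101 Δ1=11101 Δ2=10101 Δ3=10111 | 3Δ
t=3: Δ0=10111 Δ1=00111 | 1Δ
t=4: Δ0=00111 Δ1=10110 Δ2=10100 Δ3=10000 | 3Δ

0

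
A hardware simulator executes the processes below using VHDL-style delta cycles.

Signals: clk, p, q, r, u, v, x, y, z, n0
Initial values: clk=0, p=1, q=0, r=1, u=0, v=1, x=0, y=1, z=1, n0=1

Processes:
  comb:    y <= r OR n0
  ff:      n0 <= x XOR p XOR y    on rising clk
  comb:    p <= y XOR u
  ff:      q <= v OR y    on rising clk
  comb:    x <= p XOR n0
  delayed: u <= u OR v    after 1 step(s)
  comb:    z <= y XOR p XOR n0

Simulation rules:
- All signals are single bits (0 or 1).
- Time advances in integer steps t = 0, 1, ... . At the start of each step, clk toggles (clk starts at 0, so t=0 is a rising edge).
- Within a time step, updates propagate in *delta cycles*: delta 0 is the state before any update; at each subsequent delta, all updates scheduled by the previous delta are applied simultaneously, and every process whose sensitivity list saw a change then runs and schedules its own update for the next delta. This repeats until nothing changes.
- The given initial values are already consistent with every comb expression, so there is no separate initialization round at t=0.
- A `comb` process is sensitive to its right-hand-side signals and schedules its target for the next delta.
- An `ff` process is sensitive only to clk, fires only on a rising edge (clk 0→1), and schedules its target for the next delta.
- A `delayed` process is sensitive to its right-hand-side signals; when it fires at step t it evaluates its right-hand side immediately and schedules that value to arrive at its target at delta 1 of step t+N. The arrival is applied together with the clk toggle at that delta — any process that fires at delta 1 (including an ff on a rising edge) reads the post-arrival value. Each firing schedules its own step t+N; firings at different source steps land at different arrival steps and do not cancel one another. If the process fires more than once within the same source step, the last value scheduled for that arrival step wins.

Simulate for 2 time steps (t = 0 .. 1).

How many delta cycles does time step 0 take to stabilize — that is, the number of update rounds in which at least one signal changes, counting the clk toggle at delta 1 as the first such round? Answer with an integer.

3

[bits: clk,q,z,u,y,r,n0,p,x,v]
t=0: Δ0=0010111101 Δ1=1010111101 Δ2=1110110101 Δ3=1100110111 | 3Δ
t=1: Δ0=1100110111 Δ1=0100110111 | 1Δ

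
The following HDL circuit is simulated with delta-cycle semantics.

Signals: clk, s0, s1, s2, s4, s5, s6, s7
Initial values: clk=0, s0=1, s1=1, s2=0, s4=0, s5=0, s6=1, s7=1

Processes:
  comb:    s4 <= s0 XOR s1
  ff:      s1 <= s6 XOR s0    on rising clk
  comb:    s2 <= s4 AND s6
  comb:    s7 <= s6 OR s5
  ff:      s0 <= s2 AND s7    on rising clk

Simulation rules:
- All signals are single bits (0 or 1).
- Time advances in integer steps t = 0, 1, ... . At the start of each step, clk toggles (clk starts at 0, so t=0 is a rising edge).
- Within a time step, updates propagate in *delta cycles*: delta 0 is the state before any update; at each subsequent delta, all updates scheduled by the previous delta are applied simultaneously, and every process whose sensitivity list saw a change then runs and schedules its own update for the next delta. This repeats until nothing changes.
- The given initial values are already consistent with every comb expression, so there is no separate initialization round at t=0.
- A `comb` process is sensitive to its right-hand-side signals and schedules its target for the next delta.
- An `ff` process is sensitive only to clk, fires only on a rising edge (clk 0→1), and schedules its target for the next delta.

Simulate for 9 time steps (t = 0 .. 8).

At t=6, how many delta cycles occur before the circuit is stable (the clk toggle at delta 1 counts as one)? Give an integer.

2

[bits: s0,s7,s2,s1,s4,clk,s5,s6]
t=0: Δ0=11010001 Δ1=11010101 Δ2=01000101 | 2Δ
t=1: Δ0=01000101 Δ1=01000001 | 1Δ
t=2: Δ0=01000001 Δ1=01000101 Δ2=01010101 Δ3=01011101 Δ4=01111101 | 4Δ
t=3: Δ0=01111101 Δ1=01111001 | 1Δ
t=4: Δ0=01111001 Δ1=01111101 Δ2=11111101 Δ3=11110101 Δ4=11010101 | 4Δ
t=5: Δ0=11010101 Δ1=11010001 | 1Δ
t=6: Δ0=11010001 Δ1=11010101 Δ2=01000101 | 2Δ
t=7: Δ0=01000101 Δ1=01000001 | 1Δ
t=8: Δ0=01000001 Δ1=01000101 Δ2=01010101 Δ3=01011101 Δ4=01111101 | 4Δ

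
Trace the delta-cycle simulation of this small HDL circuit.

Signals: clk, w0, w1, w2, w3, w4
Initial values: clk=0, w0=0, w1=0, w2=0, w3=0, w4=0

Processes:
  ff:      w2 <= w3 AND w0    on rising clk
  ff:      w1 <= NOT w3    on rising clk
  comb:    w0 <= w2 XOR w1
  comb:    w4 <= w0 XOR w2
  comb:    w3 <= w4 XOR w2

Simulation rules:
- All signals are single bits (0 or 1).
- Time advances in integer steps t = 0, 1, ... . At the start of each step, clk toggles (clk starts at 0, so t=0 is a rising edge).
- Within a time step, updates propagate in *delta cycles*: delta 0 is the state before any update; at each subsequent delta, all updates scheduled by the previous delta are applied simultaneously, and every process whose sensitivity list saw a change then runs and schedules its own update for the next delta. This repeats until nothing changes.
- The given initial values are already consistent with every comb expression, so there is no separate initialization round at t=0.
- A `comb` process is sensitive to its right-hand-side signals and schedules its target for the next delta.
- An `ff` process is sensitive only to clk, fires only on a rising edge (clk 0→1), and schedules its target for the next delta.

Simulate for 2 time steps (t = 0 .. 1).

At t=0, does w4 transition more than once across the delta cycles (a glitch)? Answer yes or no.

no

t=0 Δ0: w0=0 w4=0 w1=0 w3=0 clk=0 w2=0
  Δ1: clk:0→1
  Δ2: w1:0→1
  Δ3: w0:0→1
  Δ4: w4:0→1
  Δ5: w3:0→1
  (5Δ to stable)
t=1 Δ0: w0=1 w4=1 w1=1 w3=1 clk=1 w2=0
  Δ1: clk:1→0
  (1Δ to stable)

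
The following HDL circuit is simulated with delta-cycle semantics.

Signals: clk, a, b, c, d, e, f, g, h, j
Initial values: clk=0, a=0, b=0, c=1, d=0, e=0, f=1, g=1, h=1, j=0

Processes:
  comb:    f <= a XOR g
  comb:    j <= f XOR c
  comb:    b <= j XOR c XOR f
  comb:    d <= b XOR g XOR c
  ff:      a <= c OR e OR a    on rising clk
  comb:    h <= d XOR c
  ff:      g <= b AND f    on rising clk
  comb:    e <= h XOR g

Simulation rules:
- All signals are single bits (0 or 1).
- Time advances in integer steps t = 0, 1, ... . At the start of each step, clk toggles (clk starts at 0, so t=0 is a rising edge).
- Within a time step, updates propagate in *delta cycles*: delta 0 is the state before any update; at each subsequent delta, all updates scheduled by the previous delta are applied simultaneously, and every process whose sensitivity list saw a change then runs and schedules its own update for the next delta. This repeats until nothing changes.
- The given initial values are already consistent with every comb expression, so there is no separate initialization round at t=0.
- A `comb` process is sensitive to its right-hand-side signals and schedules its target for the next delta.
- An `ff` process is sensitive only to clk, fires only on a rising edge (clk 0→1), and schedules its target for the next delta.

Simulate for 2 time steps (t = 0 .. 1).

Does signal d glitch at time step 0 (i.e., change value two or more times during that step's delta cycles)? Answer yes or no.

no

[bits: a,g,e,j,clk,d,f,c,b,h]
t=0: Δ0=0100001101 Δ1=0100101101 Δ2=1000101101 Δ3=1010111101 Δ4=1010111100 Δ5=1000111100 | 5Δ
t=1: Δ0=1000111100 Δ1=1000011100 | 1Δ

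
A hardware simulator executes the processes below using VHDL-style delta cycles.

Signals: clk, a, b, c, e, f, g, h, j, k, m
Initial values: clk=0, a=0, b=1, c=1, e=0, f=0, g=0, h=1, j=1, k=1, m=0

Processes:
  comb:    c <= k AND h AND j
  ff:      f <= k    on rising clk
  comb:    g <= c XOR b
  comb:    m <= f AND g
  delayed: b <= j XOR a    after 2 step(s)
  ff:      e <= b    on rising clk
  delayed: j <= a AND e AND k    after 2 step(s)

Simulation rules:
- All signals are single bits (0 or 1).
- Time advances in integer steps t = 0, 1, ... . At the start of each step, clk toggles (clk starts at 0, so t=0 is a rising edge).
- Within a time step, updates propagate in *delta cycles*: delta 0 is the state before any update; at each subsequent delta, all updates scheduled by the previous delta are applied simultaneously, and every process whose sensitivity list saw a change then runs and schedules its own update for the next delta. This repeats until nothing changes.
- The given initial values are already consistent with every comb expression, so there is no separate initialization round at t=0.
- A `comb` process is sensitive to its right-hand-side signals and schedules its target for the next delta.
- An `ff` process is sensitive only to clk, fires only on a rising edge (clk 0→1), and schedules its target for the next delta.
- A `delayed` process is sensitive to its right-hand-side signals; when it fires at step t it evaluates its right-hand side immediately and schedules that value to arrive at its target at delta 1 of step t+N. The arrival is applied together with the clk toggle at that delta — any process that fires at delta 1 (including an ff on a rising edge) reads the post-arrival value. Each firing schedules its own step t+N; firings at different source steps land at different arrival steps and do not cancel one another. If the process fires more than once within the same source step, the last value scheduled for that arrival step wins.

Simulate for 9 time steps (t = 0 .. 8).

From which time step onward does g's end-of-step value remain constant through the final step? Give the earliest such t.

[bits: c,f,h,clk,g,m,j,a,b,e,k]
t=0: Δ0=10100010101 Δ1=10110010101 Δ2=11110010111 | 2Δ
t=1: Δ0=11110010111 Δ1=11100010111 | 1Δ
t=2: Δ0=11100010111 Δ1=11110000111 Δ2=01110000111 Δ3=01111000111 Δ4=01111100111 | 4Δ
t=3: Δ0=01111100111 Δ1=01101100111 | 1Δ
t=4: Δ0=01101100111 Δ1=01111100011 Δ2=01110100001 Δ3=01110000001 | 3Δ
t=5: Δ0=01110000001 Δ1=01100000001 | 1Δ
t=6: Δ0=01100000001 Δ1=01110000001 | 1Δ
t=7: Δ0=01110000001 Δ1=01100000001 | 1Δ
t=8: Δ0=01100000001 Δ1=01110000001 | 1Δ

4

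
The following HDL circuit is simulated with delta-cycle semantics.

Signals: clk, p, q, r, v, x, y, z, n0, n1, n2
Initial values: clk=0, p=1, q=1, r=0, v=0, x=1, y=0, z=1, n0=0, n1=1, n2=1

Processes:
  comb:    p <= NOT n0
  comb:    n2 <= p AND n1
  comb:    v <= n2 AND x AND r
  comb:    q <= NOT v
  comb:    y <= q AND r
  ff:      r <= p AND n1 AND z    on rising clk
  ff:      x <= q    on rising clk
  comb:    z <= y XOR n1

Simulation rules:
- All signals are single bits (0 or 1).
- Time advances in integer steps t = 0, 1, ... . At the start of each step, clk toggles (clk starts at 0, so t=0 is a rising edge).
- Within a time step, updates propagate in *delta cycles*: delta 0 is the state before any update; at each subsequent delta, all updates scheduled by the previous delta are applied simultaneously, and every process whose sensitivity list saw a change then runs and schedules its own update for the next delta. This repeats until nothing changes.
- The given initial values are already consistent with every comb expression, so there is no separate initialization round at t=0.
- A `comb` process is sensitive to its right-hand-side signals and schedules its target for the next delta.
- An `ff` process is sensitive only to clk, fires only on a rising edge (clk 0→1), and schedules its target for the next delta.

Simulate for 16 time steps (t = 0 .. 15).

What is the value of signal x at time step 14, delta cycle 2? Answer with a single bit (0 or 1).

t0.Δ0 r=0 n0=0 n1=1 q=1 x=1 p=1 v=0 clk=0 y=0 n2=1 z=1
t0.Δ1 r=0 n0=0 n1=1 q=1 x=1 p=1 v=0 clk=1 y=0 n2=1 z=1
t0.Δ2 r=1 n0=0 n1=1 q=1 x=1 p=1 v=0 clk=1 y=0 n2=1 z=1
t0.Δ3 r=1 n0=0 n1=1 q=1 x=1 p=1 v=1 clk=1 y=1 n2=1 z=1
t0.Δ4 r=1 n0=0 n1=1 q=0 x=1 p=1 v=1 clk=1 y=1 n2=1 z=0
t0.Δ5 r=1 n0=0 n1=1 q=0 x=1 p=1 v=1 clk=1 y=0 n2=1 z=0
t0.Δ6 r=1 n0=0 n1=1 q=0 x=1 p=1 v=1 clk=1 y=0 n2=1 z=1
t1.Δ0 r=1 n0=0 n1=1 q=0 x=1 p=1 v=1 clk=1 y=0 n2=1 z=1
t1.Δ1 r=1 n0=0 n1=1 q=0 x=1 p=1 v=1 clk=0 y=0 n2=1 z=1
t2.Δ0 r=1 n0=0 n1=1 q=0 x=1 p=1 v=1 clk=0 y=0 n2=1 z=1
t2.Δ1 r=1 n0=0 n1=1 q=0 x=1 p=1 v=1 clk=1 y=0 n2=1 z=1
t2.Δ2 r=1 n0=0 n1=1 q=0 x=0 p=1 v=1 clk=1 y=0 n2=1 z=1
t2.Δ3 r=1 n0=0 n1=1 q=0 x=0 p=1 v=0 clk=1 y=0 n2=1 z=1
t2.Δ4 r=1 n0=0 n1=1 q=1 x=0 p=1 v=0 clk=1 y=0 n2=1 z=1
t2.Δ5 r=1 n0=0 n1=1 q=1 x=0 p=1 v=0 clk=1 y=1 n2=1 z=1
t2.Δ6 r=1 n0=0 n1=1 q=1 x=0 p=1 v=0 clk=1 y=1 n2=1 z=0
t3.Δ0 r=1 n0=0 n1=1 q=1 x=0 p=1 v=0 clk=1 y=1 n2=1 z=0
t3.Δ1 r=1 n0=0 n1=1 q=1 x=0 p=1 v=0 clk=0 y=1 n2=1 z=0
t4.Δ0 r=1 n0=0 n1=1 q=1 x=0 p=1 v=0 clk=0 y=1 n2=1 z=0
t4.Δ1 r=1 n0=0 n1=1 q=1 x=0 p=1 v=0 clk=1 y=1 n2=1 z=0
t4.Δ2 r=0 n0=0 n1=1 q=1 x=1 p=1 v=0 clk=1 y=1 n2=1 z=0
t4.Δ3 r=0 n0=0 n1=1 q=1 x=1 p=1 v=0 clk=1 y=0 n2=1 z=0
t4.Δ4 r=0 n0=0 n1=1 q=1 x=1 p=1 v=0 clk=1 y=0 n2=1 z=1
t5.Δ0 r=0 n0=0 n1=1 q=1 x=1 p=1 v=0 clk=1 y=0 n2=1 z=1
t5.Δ1 r=0 n0=0 n1=1 q=1 x=1 p=1 v=0 clk=0 y=0 n2=1 z=1
t6.Δ0 r=0 n0=0 n1=1 q=1 x=1 p=1 v=0 clk=0 y=0 n2=1 z=1
t6.Δ1 r=0 n0=0 n1=1 q=1 x=1 p=1 v=0 clk=1 y=0 n2=1 z=1
t6.Δ2 r=1 n0=0 n1=1 q=1 x=1 p=1 v=0 clk=1 y=0 n2=1 z=1
t6.Δ3 r=1 n0=0 n1=1 q=1 x=1 p=1 v=1 clk=1 y=1 n2=1 z=1
t6.Δ4 r=1 n0=0 n1=1 q=0 x=1 p=1 v=1 clk=1 y=1 n2=1 z=0
t6.Δ5 r=1 n0=0 n1=1 q=0 x=1 p=1 v=1 clk=1 y=0 n2=1 z=0
t6.Δ6 r=1 n0=0 n1=1 q=0 x=1 p=1 v=1 clk=1 y=0 n2=1 z=1
t7.Δ0 r=1 n0=0 n1=1 q=0 x=1 p=1 v=1 clk=1 y=0 n2=1 z=1
t7.Δ1 r=1 n0=0 n1=1 q=0 x=1 p=1 v=1 clk=0 y=0 n2=1 z=1
t8.Δ0 r=1 n0=0 n1=1 q=0 x=1 p=1 v=1 clk=0 y=0 n2=1 z=1
t8.Δ1 r=1 n0=0 n1=1 q=0 x=1 p=1 v=1 clk=1 y=0 n2=1 z=1
t8.Δ2 r=1 n0=0 n1=1 q=0 x=0 p=1 v=1 clk=1 y=0 n2=1 z=1
t8.Δ3 r=1 n0=0 n1=1 q=0 x=0 p=1 v=0 clk=1 y=0 n2=1 z=1
t8.Δ4 r=1 n0=0 n1=1 q=1 x=0 p=1 v=0 clk=1 y=0 n2=1 z=1
t8.Δ5 r=1 n0=0 n1=1 q=1 x=0 p=1 v=0 clk=1 y=1 n2=1 z=1
t8.Δ6 r=1 n0=0 n1=1 q=1 x=0 p=1 v=0 clk=1 y=1 n2=1 z=0
t9.Δ0 r=1 n0=0 n1=1 q=1 x=0 p=1 v=0 clk=1 y=1 n2=1 z=0
t9.Δ1 r=1 n0=0 n1=1 q=1 x=0 p=1 v=0 clk=0 y=1 n2=1 z=0
t10.Δ0 r=1 n0=0 n1=1 q=1 x=0 p=1 v=0 clk=0 y=1 n2=1 z=0
t10.Δ1 r=1 n0=0 n1=1 q=1 x=0 p=1 v=0 clk=1 y=1 n2=1 z=0
t10.Δ2 r=0 n0=0 n1=1 q=1 x=1 p=1 v=0 clk=1 y=1 n2=1 z=0
t10.Δ3 r=0 n0=0 n1=1 q=1 x=1 p=1 v=0 clk=1 y=0 n2=1 z=0
t10.Δ4 r=0 n0=0 n1=1 q=1 x=1 p=1 v=0 clk=1 y=0 n2=1 z=1
t11.Δ0 r=0 n0=0 n1=1 q=1 x=1 p=1 v=0 clk=1 y=0 n2=1 z=1
t11.Δ1 r=0 n0=0 n1=1 q=1 x=1 p=1 v=0 clk=0 y=0 n2=1 z=1
t12.Δ0 r=0 n0=0 n1=1 q=1 x=1 p=1 v=0 clk=0 y=0 n2=1 z=1
t12.Δ1 r=0 n0=0 n1=1 q=1 x=1 p=1 v=0 clk=1 y=0 n2=1 z=1
t12.Δ2 r=1 n0=0 n1=1 q=1 x=1 p=1 v=0 clk=1 y=0 n2=1 z=1
t12.Δ3 r=1 n0=0 n1=1 q=1 x=1 p=1 v=1 clk=1 y=1 n2=1 z=1
t12.Δ4 r=1 n0=0 n1=1 q=0 x=1 p=1 v=1 clk=1 y=1 n2=1 z=0
t12.Δ5 r=1 n0=0 n1=1 q=0 x=1 p=1 v=1 clk=1 y=0 n2=1 z=0
t12.Δ6 r=1 n0=0 n1=1 q=0 x=1 p=1 v=1 clk=1 y=0 n2=1 z=1
t13.Δ0 r=1 n0=0 n1=1 q=0 x=1 p=1 v=1 clk=1 y=0 n2=1 z=1
t13.Δ1 r=1 n0=0 n1=1 q=0 x=1 p=1 v=1 clk=0 y=0 n2=1 z=1
t14.Δ0 r=1 n0=0 n1=1 q=0 x=1 p=1 v=1 clk=0 y=0 n2=1 z=1
t14.Δ1 r=1 n0=0 n1=1 q=0 x=1 p=1 v=1 clk=1 y=0 n2=1 z=1
t14.Δ2 r=1 n0=0 n1=1 q=0 x=0 p=1 v=1 clk=1 y=0 n2=1 z=1
t14.Δ3 r=1 n0=0 n1=1 q=0 x=0 p=1 v=0 clk=1 y=0 n2=1 z=1
t14.Δ4 r=1 n0=0 n1=1 q=1 x=0 p=1 v=0 clk=1 y=0 n2=1 z=1
t14.Δ5 r=1 n0=0 n1=1 q=1 x=0 p=1 v=0 clk=1 y=1 n2=1 z=1
t14.Δ6 r=1 n0=0 n1=1 q=1 x=0 p=1 v=0 clk=1 y=1 n2=1 z=0
t15.Δ0 r=1 n0=0 n1=1 q=1 x=0 p=1 v=0 clk=1 y=1 n2=1 z=0
t15.Δ1 r=1 n0=0 n1=1 q=1 x=0 p=1 v=0 clk=0 y=1 n2=1 z=0

0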